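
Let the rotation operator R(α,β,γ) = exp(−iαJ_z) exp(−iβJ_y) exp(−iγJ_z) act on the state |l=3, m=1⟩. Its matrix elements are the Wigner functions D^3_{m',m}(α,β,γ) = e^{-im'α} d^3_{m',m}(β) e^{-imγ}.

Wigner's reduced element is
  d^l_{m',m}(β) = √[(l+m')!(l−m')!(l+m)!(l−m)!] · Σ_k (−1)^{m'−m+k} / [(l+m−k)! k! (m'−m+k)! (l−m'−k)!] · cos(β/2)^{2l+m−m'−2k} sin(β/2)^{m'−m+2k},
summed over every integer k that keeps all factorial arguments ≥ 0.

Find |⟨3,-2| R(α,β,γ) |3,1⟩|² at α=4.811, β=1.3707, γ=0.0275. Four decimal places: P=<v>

P=0.2455

First d^3_{-2,1}(β=1.3707), then the phase factors e^{-i(-2)α} and e^{-i(1)γ}:
With c≡cos(β/2)=0.774198 and s≡sin(β/2)=0.632944, N=[1·120·24·2]^{1/2}=75.894664
Admissible k: 3..4 (factorial args all ≥0)
  k=3: (−1)^0·75.8947/(12)·0.7742^3·0.6329^3 = +0.744186
  k=4: (−1)^1·75.8947/(24)·0.7742^1·0.6329^5 = -0.248701
d^3_{-2,1}(1.3707) = +0.744186 -0.248701 = +0.495484
|D^3_{-2,1}|² = |d^3_{-2,1}(β)|² = (+0.495484)² = 0.245505 (the z-rotation phases have unit modulus)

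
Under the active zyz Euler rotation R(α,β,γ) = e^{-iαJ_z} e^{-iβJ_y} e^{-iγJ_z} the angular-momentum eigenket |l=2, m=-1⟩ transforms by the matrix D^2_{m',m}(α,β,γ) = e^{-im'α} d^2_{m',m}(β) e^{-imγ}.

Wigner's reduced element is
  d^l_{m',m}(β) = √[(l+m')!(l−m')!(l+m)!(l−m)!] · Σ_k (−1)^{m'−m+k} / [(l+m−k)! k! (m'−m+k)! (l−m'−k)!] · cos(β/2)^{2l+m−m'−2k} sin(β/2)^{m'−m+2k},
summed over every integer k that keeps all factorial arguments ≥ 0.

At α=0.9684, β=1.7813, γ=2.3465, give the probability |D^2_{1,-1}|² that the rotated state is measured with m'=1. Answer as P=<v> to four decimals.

First d^2_{1,-1}(β=1.7813), then the phase factors e^{-i(1)α} and e^{-i(-1)γ}:
Half-angle: c=0.628907, s=0.777481. N=√(6·1·1·6)=6.000000
k: max(0,(-1)−(1))=0 … min(2+(-1),2−(1))=1
  k=0: (−1)^2·6.0000/(2)·0.6289^2·0.7775^2 = +0.717254
  k=1: (−1)^3·6.0000/(6)·0.6289^0·0.7775^4 = -0.365392
d^2_{1,-1}(1.7813) = +0.717254 -0.365392 = +0.351863
|D^2_{1,-1}|² = |d^2_{1,-1}(β)|² = (+0.351863)² = 0.123807 (the z-rotation phases have unit modulus)

P=0.1238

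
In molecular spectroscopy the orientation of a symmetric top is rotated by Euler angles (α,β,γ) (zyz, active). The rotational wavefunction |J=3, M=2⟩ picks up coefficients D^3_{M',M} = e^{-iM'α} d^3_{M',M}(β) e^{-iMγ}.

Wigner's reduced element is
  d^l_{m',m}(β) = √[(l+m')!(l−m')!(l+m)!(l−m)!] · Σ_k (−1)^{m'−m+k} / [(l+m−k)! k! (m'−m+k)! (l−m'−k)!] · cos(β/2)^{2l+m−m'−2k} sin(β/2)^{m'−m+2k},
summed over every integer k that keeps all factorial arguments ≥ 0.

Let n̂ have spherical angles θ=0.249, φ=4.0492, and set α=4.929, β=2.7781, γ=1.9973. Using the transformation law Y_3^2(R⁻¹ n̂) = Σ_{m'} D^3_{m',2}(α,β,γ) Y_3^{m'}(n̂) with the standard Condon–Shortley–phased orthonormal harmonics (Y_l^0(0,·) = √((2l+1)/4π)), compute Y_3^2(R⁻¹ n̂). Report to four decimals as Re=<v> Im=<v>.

Need the full column D^3_{m',2} for m'=−3..3 at α=4.929, β=2.7781, γ=1.9973.
cos(β/2)=0.180747, sin(β/2)=0.983530
d^3_{-3,2}: single k=5 term ⇒ +0.407460;  D = -0.082217-0.399079i
d^3_{-2,2}: k∈[4..5] ⇒ +0.152849 -0.905158 = -0.752309;  D = -0.686991+0.306614i
d^3_{-1,2}: k∈[3..4] ⇒ +0.035531 -0.526028 = -0.490497;  D = -0.291503-0.394479i
d^3_{0,2}: k∈[2..3] ⇒ +0.005655 -0.167438 = -0.161783;  D = +0.106408-0.121865i
d^3_{1,2}: k∈[1..2] ⇒ +0.000600 -0.035531 = -0.034931;  D = +0.030635+0.016783i
d^3_{2,2}: k∈[0..1] ⇒ +0.000035 -0.005162 = -0.005127;  D = -0.001439+0.004921i
d^3_{3,2}: single k=0 term ⇒ -0.000465;  D = -0.000464-0.000032i
Y_3^{m'}(θ=0.249,φ=4.0492) and Σ D·Y over m':
  (-0.0822-0.3991i)·(+0.0057+0.0025i)  (-0.6870+0.3066i)·(-0.0146-0.0584i)  (-0.2915-0.3945i)·(-0.1812+0.2320i)  (+0.1064-0.1219i)·(+0.6135+0.0000i)  (+0.0306+0.0168i)·(+0.1812+0.2320i)  (-0.0014+0.0049i)·(-0.0146+0.0584i)  (-0.0005-0.0000i)·(-0.0057+0.0025i)
Y_3^2(R⁻¹ n̂) = +0.239462-0.027759i

Re=0.2395 Im=-0.0278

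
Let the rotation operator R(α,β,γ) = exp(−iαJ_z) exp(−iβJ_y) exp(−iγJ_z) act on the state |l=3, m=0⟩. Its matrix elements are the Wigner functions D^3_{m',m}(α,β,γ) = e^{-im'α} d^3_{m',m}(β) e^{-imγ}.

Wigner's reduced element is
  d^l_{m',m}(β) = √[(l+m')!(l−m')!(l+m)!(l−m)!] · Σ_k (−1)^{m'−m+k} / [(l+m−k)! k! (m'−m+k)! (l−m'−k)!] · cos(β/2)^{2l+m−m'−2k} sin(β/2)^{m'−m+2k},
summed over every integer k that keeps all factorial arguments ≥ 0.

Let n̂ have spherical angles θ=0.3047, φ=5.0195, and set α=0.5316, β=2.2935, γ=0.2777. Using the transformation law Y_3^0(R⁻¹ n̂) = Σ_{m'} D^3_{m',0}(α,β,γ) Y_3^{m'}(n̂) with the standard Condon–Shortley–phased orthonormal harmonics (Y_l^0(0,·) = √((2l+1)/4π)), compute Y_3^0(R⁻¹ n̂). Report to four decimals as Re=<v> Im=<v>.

Need the full column D^3_{m',0} for m'=−3..3 at α=0.5316, β=2.2935, γ=0.2777.
cos(β/2)=0.411452, sin(β/2)=0.911432
d^3_{-3,0}: single k=3 term ⇒ +0.235854;  D = -0.005661+0.235786i
d^3_{-2,0}: k∈[2..3] ⇒ +0.130402 -0.639874 = -0.509472;  D = -0.247643-0.445236i
d^3_{-1,0}: k∈[1..3] ⇒ +0.037231 -0.548076 +0.896458 = +0.385613;  D = +0.332397+0.195472i
d^3_{0,0}: k∈[0..3] ⇒ +0.004852 -0.214272 +1.051421 -0.573250 = +0.268750;  D = +0.268750+0.000000i
d^3_{1,0}: k∈[0..2] ⇒ -0.037231 +0.548076 -0.896458 = -0.385613;  D = -0.332397+0.195472i
d^3_{2,0}: k∈[0..1] ⇒ +0.130402 -0.639874 = -0.509472;  D = -0.247643+0.445236i
d^3_{3,0}: single k=0 term ⇒ -0.235854;  D = +0.005661+0.235786i
Y_3^{m'}(θ=0.3047,φ=5.0195) and Σ D·Y over m':
  (-0.0057+0.2358i)·(-0.0090-0.0068i)  (-0.2476-0.4452i)·(-0.0717+0.0506i)  (+0.3324+0.1955i)·(+0.1041+0.3281i)  (+0.2687+0.0000i)·(+0.5518+0.0000i)  (-0.3324+0.1955i)·(-0.1041+0.3281i)  (-0.2476+0.4452i)·(-0.0717-0.0506i)  (+0.0057+0.2358i)·(+0.0090-0.0068i)
Y_3^0(R⁻¹ n̂) = +0.173059+0.000000i

Re=0.1731 Im=0.0000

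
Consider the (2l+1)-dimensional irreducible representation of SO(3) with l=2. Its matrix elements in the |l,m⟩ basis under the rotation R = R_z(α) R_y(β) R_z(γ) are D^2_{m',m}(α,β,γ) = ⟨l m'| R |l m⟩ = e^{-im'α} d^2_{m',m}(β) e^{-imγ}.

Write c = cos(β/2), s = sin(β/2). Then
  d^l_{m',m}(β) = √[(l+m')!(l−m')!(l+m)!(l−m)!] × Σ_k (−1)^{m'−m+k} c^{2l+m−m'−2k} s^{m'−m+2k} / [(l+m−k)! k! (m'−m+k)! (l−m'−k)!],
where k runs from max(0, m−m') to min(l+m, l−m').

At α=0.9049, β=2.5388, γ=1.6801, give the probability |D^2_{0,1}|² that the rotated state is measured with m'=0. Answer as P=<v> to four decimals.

P=0.3272

First d^2_{0,1}(β=2.5388), then the phase factors e^{-i(0)α} and e^{-i(1)γ}:
Half-angle: c=0.296854, s=0.954923. N=√(2·2·6·1)=4.898979
The bounds max(0,m−m')=1 and min(l+m,l−m')=2 give 2 terms
  k=1: (−1)^0·4.8990/(2)·0.2969^3·0.9549^1 = +0.061189
  k=2: (−1)^1·4.8990/(2)·0.2969^1·0.9549^3 = -0.633174
d^2_{0,1}(2.5388) = +0.061189 -0.633174 = -0.571986
|D^2_{0,1}|² = |d^2_{0,1}(β)|² = (-0.571986)² = 0.327167 (the z-rotation phases have unit modulus)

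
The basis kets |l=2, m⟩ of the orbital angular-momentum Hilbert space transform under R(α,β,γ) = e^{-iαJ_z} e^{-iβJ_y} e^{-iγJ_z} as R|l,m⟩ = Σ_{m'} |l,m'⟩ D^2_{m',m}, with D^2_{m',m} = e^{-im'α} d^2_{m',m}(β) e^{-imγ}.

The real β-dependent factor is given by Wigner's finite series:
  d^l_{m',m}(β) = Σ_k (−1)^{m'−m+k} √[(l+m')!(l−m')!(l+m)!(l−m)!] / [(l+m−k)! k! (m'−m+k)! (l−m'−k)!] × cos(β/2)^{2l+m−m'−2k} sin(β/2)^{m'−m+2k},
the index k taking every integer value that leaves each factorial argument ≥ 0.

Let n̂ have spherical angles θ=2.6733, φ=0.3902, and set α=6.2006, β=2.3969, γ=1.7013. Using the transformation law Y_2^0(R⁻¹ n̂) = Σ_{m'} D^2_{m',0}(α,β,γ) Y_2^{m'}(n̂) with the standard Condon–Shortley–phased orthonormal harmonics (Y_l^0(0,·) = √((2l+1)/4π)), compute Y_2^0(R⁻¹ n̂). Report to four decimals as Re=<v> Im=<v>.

Need the full column D^2_{m',0} for m'=−2..2 at α=6.2006, β=2.3969, γ=1.7013.
cos(β/2)=0.363802, sin(β/2)=0.931476
d^2_{-2,0}: single k=2 term ⇒ +0.281287;  D = +0.277459-0.046249i
d^2_{-1,0}: k∈[1..2] ⇒ +0.109861 -0.720205 = -0.610344;  D = -0.608264+0.050348i
d^2_{0,0}: k∈[0..2] ⇒ +0.017517 -0.459339 +0.752813 = +0.310991;  D = +0.310991+0.000000i
d^2_{1,0}: k∈[0..1] ⇒ -0.109861 +0.720205 = +0.610344;  D = +0.608264+0.050348i
d^2_{2,0}: single k=0 term ⇒ +0.281287;  D = +0.277459+0.046249i
Y_2^{m'}(θ=2.6733,φ=0.3902) and Σ D·Y over m':
  (+0.2775-0.0462i)·(+0.0559-0.0554i)  (-0.6083+0.0503i)·(-0.2878+0.1184i)  (+0.3110+0.0000i)·(+0.4380+0.0000i)  (+0.6083+0.0503i)·(+0.2878+0.1184i)  (+0.2775+0.0462i)·(+0.0559+0.0554i)
Y_2^0(R⁻¹ n̂) = +0.500294+0.000000i

Re=0.5003 Im=0.0000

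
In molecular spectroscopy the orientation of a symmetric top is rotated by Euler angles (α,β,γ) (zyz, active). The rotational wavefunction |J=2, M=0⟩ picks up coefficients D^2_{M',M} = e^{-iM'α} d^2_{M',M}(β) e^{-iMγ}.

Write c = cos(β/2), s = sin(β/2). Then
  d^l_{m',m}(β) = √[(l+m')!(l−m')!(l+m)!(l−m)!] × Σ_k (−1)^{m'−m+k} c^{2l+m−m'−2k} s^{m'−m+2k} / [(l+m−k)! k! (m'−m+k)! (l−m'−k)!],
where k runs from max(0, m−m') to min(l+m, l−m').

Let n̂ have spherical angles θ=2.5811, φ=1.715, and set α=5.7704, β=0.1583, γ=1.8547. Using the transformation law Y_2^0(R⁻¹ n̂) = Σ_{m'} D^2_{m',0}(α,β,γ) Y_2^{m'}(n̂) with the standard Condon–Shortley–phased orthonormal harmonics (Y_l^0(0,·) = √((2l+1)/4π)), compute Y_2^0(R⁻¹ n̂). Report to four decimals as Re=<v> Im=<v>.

Need the full column D^2_{m',0} for m'=−2..2 at α=5.7704, β=0.1583, γ=1.8547.
cos(β/2)=0.996869, sin(β/2)=0.079067
d^2_{-2,0}: single k=2 term ⇒ +0.015218;  D = +0.007892-0.013011i
d^2_{-1,0}: k∈[1..2] ⇒ +0.191861 -0.001207 = +0.190654;  D = +0.166133-0.093536i
d^2_{0,0}: k∈[0..2] ⇒ +0.987536 -0.024850 +0.000039 = +0.962725;  D = +0.962725+0.000000i
d^2_{1,0}: k∈[0..1] ⇒ -0.191861 +0.001207 = -0.190654;  D = -0.166133-0.093536i
d^2_{2,0}: single k=0 term ⇒ +0.015218;  D = +0.007892+0.013011i
Y_2^{m'}(θ=2.5811,φ=1.715) and Σ D·Y over m':
  (+0.0079-0.0130i)·(-0.1047+0.0310i)  (+0.1661-0.0935i)·(+0.0500+0.3442i)  (+0.9627+0.0000i)·(+0.3634+0.0000i)  (-0.1661-0.0935i)·(-0.0500+0.3442i)  (+0.0079+0.0130i)·(-0.1047-0.0310i)
Y_2^0(R⁻¹ n̂) = +0.430010-0.000000i

Re=0.4300 Im=0.0000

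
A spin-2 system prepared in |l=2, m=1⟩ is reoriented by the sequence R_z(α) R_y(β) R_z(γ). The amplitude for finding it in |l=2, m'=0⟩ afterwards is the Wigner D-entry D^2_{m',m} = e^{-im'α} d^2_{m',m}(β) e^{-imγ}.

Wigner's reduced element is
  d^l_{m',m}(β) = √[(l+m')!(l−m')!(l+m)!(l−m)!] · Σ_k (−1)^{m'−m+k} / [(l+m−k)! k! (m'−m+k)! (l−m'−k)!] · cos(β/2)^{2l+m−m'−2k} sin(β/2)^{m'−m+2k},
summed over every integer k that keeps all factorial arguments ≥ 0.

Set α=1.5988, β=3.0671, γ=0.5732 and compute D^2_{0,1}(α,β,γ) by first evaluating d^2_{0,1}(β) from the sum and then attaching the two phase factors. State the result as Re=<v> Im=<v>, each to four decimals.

Re=-0.0764 Im=0.0493

Split into d^2_{0,1}(β=3.0671) × two z-phases.
Half-angle: c=0.037238, s=0.999306. N=√(2·2·6·1)=4.898979
The bounds max(0,m−m')=1 and min(l+m,l−m')=2 give 2 terms
  k=1: (−1)^0·4.8990/(2)·0.0372^3·0.9993^1 = +0.000126
  k=2: (−1)^1·4.8990/(2)·0.0372^1·0.9993^3 = -0.091024
d^2_{0,1}(3.0671) = +0.000126 -0.091024 = -0.090897
D = (+1.000000+0.000000i)·(-0.090897)·(+0.840170-0.542323i) = -0.076369+0.049296i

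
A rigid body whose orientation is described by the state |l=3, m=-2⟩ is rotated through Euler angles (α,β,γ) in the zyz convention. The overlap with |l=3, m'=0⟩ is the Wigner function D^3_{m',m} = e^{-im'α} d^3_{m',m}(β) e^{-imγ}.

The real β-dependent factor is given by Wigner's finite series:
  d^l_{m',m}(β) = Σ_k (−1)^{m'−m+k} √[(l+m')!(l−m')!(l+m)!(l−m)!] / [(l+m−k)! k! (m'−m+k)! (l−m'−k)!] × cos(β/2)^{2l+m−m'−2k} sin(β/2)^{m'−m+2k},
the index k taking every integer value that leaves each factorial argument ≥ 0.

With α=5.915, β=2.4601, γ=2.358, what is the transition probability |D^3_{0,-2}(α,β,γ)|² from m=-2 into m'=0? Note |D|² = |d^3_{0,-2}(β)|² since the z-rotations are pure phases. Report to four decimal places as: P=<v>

P=0.1781

First d^3_{0,-2}(β=2.4601), then the phase factors e^{-i(0)α} and e^{-i(-2)γ}:
With c≡cos(β/2)=0.334191 and s≡sin(β/2)=0.942506, N=[6·6·1·120]^{1/2}=65.726707
Admissible k: 0..1 (factorial args all ≥0)
  k=0: (−1)^2·65.7267/(12)·0.3342^4·0.9425^2 = +0.060688
  k=1: (−1)^3·65.7267/(12)·0.3342^2·0.9425^4 = -0.482708
d^3_{0,-2}(2.4601) = +0.060688 -0.482708 = -0.422020
|D^3_{0,-2}|² = |d^3_{0,-2}(β)|² = (-0.422020)² = 0.178101 (the z-rotation phases have unit modulus)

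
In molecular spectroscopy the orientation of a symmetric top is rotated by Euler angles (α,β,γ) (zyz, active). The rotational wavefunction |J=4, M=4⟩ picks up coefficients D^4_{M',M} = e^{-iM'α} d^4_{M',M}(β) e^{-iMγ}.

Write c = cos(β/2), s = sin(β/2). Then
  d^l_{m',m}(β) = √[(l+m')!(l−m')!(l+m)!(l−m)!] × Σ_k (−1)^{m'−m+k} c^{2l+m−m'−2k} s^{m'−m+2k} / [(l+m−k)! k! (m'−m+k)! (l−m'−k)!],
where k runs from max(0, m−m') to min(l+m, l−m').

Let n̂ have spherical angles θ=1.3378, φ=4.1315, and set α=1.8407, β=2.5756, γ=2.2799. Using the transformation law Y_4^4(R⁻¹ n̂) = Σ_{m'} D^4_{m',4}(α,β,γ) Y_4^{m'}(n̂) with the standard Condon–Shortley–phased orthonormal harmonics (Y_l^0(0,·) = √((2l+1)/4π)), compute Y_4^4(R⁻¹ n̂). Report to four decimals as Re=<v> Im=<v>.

Re=0.0441 Im=0.2184

Need the full column D^4_{m',4} for m'=−4..4 at α=1.8407, β=2.5756, γ=2.2799.
cos(β/2)=0.279234, sin(β/2)=0.960223
d^4_{-4,4}: single k=8 term ⇒ +0.722732;  D = -0.133657-0.710265i
d^4_{-3,4}: single k=7 term ⇒ +0.594454;  D = -0.533738+0.261725i
d^4_{-2,4}: single k=6 term ⇒ +0.323406;  D = +0.214658+0.241895i
d^4_{-1,4}: single k=5 term ⇒ +0.133002;  D = +0.072340-0.111609i
d^4_{0,4}: single k=4 term ⇒ +0.043243;  D = -0.041244-0.012993i
d^4_{1,4}: single k=3 term ⇒ +0.011247;  D = -0.000397+0.011240i
d^4_{2,4}: single k=2 term ⇒ +0.002313;  D = +0.002249-0.000538i
d^4_{3,4}: single k=1 term ⇒ +0.000359;  D = -0.000174-0.000315i
d^4_{4,4}: single k=0 term ⇒ +0.000037;  D = -0.000026+0.000026i
Y_4^{m'}(θ=1.3378,φ=4.1315) and Σ D·Y over m':
  (-0.1337-0.7103i)·(-0.2711+0.2894i)  (-0.5337+0.2617i)·(+0.2623+0.0455i)  (+0.2147+0.2419i)·(+0.0789+0.1821i)  (+0.0723-0.1116i)·(+0.1532-0.2334i)  (-0.0412-0.0130i)·(+0.1587+0.0000i)  (-0.0004+0.0112i)·(-0.1532-0.2334i)  (+0.0022-0.0005i)·(+0.0789-0.1821i)  (-0.0002-0.0003i)·(-0.2623+0.0455i)  (-0.0000+0.0000i)·(-0.2711-0.2894i)
Y_4^4(R⁻¹ n̂) = +0.044136+0.218384i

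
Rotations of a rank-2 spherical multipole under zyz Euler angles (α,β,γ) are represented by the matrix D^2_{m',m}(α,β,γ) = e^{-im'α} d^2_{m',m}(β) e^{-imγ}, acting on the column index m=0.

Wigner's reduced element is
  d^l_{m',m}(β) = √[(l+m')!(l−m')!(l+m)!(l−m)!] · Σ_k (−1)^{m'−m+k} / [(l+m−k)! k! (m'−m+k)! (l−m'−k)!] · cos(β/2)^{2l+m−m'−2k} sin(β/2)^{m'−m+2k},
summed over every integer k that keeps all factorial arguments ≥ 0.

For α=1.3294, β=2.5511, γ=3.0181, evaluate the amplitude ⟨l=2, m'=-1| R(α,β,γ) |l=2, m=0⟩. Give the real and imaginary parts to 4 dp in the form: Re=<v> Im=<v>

Re=-0.1354 Im=-0.5500

Split into d^2_{-1,0}(β=2.5511) × two z-phases.
With c≡cos(β/2)=0.290976 and s≡sin(β/2)=0.956730, N=[1·6·2·2]^{1/2}=4.898979
k: max(0,(0)−(-1))=1 … min(2+(0),2−(-1))=2
  k=1: (−1)^0·4.8990/(2)·0.2910^3·0.9567^1 = +0.057734
  k=2: (−1)^1·4.8990/(2)·0.2910^1·0.9567^3 = -0.624167
d^2_{-1,0}(2.5511) = +0.057734 -0.624167 = -0.566433
Phases: e^{-i·(-1)·1.3294}=+0.239059+0.971005i, e^{-i·(0)·3.0181}=+1.000000+0.000000i ⇒ D=-0.135411-0.550009i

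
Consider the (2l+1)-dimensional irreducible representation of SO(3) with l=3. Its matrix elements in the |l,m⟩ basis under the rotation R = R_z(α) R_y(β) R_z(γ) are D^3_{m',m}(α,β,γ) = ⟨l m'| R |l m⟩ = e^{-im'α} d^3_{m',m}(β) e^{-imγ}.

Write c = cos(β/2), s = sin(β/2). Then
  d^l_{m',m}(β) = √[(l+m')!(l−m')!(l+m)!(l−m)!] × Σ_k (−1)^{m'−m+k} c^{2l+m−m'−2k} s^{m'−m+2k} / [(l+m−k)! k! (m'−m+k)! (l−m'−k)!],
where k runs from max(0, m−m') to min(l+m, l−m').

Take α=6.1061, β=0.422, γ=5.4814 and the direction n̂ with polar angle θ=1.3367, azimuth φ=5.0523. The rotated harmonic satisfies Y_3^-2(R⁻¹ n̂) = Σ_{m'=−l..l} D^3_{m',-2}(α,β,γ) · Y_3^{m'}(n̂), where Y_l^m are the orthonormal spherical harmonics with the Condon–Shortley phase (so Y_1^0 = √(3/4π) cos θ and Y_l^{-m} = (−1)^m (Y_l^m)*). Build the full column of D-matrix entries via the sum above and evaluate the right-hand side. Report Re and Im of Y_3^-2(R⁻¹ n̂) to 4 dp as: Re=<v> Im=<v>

Need the full column D^3_{m',-2} for m'=−3..3 at α=6.1061, β=0.422, γ=5.4814.
cos(β/2)=0.977822, sin(β/2)=0.209438
d^3_{-3,-2}: single k=1 term ⇒ +0.458595;  D = -0.245163-0.387562i
d^3_{-2,-2}: k∈[0..1] ⇒ +0.874095 -0.200502 = +0.673593;  D = -0.254188-0.623792i
d^3_{-1,-2}: k∈[0..1] ⇒ -0.592044 +0.054322 = -0.537722;  D = +0.112020+0.525925i
d^3_{0,-2}: k∈[0..1] ⇒ +0.219639 -0.010076 = +0.209563;  D = -0.006867-0.209450i
d^3_{1,-2}: k∈[0..1] ⇒ -0.054322 +0.001246 = -0.053076;  D = -0.007633+0.052524i
d^3_{2,-2}: k∈[0..1] ⇒ +0.009198 -0.000084 = +0.009114;  D = +0.002879-0.008647i
d^3_{3,-2}: single k=0 term ⇒ -0.000965;  D = -0.000461+0.000848i
Y_3^{m'}(θ=1.3367,φ=5.0523) and Σ D·Y over m':
  (-0.2452-0.3876i)·(-0.3272-0.2011i)  (-0.2542-0.6238i)·(-0.1744+0.1410i)  (+0.1120+0.5259i)·(-0.0766-0.2166i)  (-0.0069-0.2095i)·(-0.2364+0.0000i)  (-0.0076+0.0525i)·(+0.0766-0.2166i)  (+0.0029-0.0086i)·(-0.1744-0.1410i)  (-0.0005+0.0008i)·(+0.3272-0.2011i)
Y_3^-2(R⁻¹ n̂) = +0.250657+0.241164i

Re=0.2507 Im=0.2412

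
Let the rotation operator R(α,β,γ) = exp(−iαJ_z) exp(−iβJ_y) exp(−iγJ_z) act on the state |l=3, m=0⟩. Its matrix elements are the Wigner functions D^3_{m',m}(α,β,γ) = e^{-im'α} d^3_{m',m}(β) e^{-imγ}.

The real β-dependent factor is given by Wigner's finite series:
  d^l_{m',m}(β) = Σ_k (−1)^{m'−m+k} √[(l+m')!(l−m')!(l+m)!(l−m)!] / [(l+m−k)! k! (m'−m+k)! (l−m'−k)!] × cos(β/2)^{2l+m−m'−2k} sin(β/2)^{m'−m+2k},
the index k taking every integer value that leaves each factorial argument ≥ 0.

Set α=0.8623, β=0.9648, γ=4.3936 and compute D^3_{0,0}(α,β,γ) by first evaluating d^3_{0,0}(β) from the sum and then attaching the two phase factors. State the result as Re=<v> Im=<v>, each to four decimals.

First d^3_{0,0}(β=0.9648), then the phase factors e^{-i(0)α} and e^{-i(0)γ}:
Half-angle: c=0.885884, s=0.463907. N=√(6·6·6·6)=36.000000
The bounds max(0,m−m')=0 and min(l+m,l−m')=3 give 4 terms
  k=0: (−1)^0·36.0000/(36)·0.8859^6·0.4639^0 = +0.483350
  k=1: (−1)^1·36.0000/(4)·0.8859^4·0.4639^2 = -1.192920
  k=2: (−1)^2·36.0000/(4)·0.8859^2·0.4639^4 = +0.327129
  k=3: (−1)^3·36.0000/(36)·0.8859^0·0.4639^6 = -0.009967
d^3_{0,0}(0.9648) = +0.483350 -1.192920 +0.327129 -0.009967 = -0.392409
Phases: e^{-i·(0)·0.8623}=+1.000000+0.000000i, e^{-i·(0)·4.3936}=+1.000000+0.000000i ⇒ D=-0.392409+0.000000i

Re=-0.3924 Im=0.0000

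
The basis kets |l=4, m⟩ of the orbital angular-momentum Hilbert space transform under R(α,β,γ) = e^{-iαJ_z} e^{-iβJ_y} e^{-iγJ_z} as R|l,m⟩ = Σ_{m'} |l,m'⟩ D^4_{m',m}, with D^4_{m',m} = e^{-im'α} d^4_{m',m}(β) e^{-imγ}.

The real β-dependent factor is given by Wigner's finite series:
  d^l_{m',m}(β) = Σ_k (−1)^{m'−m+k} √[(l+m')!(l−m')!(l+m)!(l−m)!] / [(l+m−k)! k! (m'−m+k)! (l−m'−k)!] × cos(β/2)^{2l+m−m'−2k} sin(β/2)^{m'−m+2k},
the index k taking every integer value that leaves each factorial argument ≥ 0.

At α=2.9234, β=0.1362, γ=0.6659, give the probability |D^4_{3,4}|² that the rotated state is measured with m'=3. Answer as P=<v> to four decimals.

First d^4_{3,4}(β=0.1362), then the phase factors e^{-i(3)α} and e^{-i(4)γ}:
c=cos(0.1362/2)=0.997682, s=sin(0.1362/2)=0.068047; N=√[5040·1·40320·1]=14255.272709
k∈{1} keeps every argument non-negative
  k=1: (−1)^0·14255.2727/(5040)·0.9977^7·0.0680^1 = +0.189366
d^4_{3,4}(0.1362) = +0.189366
|D^4_{3,4}|² = |d^4_{3,4}(β)|² = (+0.189366)² = 0.035859 (the z-rotation phases have unit modulus)

P=0.0359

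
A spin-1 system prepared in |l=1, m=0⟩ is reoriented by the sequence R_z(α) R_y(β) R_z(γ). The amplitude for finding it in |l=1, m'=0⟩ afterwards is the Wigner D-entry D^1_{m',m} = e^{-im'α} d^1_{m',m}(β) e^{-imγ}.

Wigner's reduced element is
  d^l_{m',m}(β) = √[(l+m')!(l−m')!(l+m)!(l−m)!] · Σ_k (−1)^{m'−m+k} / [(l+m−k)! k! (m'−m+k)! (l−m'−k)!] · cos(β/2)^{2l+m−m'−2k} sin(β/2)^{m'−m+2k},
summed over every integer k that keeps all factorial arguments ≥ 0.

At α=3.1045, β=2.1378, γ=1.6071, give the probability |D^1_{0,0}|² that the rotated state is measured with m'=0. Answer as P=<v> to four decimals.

P=0.2885

First d^1_{0,0}(β=2.1378), then the phase factors e^{-i(0)α} and e^{-i(0)γ}:
Half-angle: c=0.481089, s=0.876672. N=√(1·1·1·1)=1.000000
Admissible k: 0..1 (factorial args all ≥0)
  k=0: (−1)^0·1.0000/(1)·0.4811^2·0.8767^0 = +0.231446
  k=1: (−1)^1·1.0000/(1)·0.4811^0·0.8767^2 = -0.768554
d^1_{0,0}(2.1378) = +0.231446 -0.768554 = -0.537107
|D^1_{0,0}|² = |d^1_{0,0}(β)|² = (-0.537107)² = 0.288484 (the z-rotation phases have unit modulus)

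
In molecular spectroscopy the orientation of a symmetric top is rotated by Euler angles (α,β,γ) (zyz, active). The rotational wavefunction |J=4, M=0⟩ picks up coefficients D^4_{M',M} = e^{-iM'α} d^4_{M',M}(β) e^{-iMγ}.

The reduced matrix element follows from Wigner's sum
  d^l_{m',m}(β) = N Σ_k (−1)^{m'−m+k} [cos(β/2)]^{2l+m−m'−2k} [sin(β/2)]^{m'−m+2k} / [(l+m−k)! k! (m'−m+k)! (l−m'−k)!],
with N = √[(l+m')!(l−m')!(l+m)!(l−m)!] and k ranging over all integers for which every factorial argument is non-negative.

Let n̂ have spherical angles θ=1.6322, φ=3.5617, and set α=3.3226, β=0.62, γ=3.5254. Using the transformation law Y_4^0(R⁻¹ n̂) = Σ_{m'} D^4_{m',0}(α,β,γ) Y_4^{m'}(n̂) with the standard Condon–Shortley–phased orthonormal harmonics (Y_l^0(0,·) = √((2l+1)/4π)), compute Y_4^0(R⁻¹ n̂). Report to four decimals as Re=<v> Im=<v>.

Need the full column D^4_{m',0} for m'=−4..4 at α=3.3226, β=0.62, γ=3.5254.
cos(β/2)=0.952334, sin(β/2)=0.305059
d^4_{-4,0}: single k=4 term ⇒ +0.059599;  D = +0.044648+0.039479i
d^4_{-3,0}: k∈[3..4] ⇒ +0.263123 -0.026999 = +0.236124;  D = -0.202158-0.122012i
d^4_{-2,0}: k∈[2..4] ⇒ +0.658601 -0.180210 +0.006934 = +0.485325;  D = +0.453869+0.171882i
d^4_{-1,0}: k∈[1..4] ⇒ +0.969219 -0.596708 +0.061228 -0.001047 = +0.432692;  D = -0.425623-0.077894i
d^4_{0,0}: k∈[0..4] ⇒ +0.676570 -1.110762 +0.256444 -0.011695 +0.000075 = -0.189369;  D = -0.189369+0.000000i
d^4_{1,0}: k∈[0..3] ⇒ -0.969219 +0.596708 -0.061228 +0.001047 = -0.432692;  D = +0.425623-0.077894i
d^4_{2,0}: k∈[0..2] ⇒ +0.658601 -0.180210 +0.006934 = +0.485325;  D = +0.453869-0.171882i
d^4_{3,0}: k∈[0..1] ⇒ -0.263123 +0.026999 = -0.236124;  D = +0.202158-0.122012i
d^4_{4,0}: single k=0 term ⇒ +0.059599;  D = +0.044648-0.039479i
Y_4^{m'}(θ=1.6322,φ=3.5617) and Σ D·Y over m':
  (+0.0446+0.0395i)·(-0.0481-0.4366i)  (-0.2022-0.1220i)·(+0.0233-0.0727i)  (+0.4539+0.1719i)·(-0.2165+0.2417i)  (-0.4256-0.0779i)·(-0.0787+0.0351i)  (-0.1894+0.0000i)·(+0.3055+0.0000i)  (+0.4256-0.0779i)·(+0.0787+0.0351i)  (+0.4539-0.1719i)·(-0.2165-0.2417i)  (+0.2022-0.1220i)·(-0.0233-0.0727i)  (+0.0446-0.0395i)·(-0.0481+0.4366i)
Y_4^0(R⁻¹ n̂) = -0.262026-0.000000i

Re=-0.2620 Im=0.0000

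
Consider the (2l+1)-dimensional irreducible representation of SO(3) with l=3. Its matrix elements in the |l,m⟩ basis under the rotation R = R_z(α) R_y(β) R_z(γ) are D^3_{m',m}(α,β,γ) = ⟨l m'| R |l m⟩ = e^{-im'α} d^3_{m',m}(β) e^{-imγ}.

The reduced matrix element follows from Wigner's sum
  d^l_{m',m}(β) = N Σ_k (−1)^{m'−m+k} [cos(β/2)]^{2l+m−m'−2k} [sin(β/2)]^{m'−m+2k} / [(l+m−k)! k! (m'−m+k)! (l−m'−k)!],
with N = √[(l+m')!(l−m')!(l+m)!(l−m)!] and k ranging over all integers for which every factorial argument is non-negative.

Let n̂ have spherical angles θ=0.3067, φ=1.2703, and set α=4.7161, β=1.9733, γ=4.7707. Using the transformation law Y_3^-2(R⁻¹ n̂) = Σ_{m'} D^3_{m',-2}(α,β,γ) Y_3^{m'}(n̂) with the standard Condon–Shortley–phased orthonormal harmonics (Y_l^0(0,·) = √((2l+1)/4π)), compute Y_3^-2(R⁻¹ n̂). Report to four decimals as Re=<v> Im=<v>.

Need the full column D^3_{m',-2} for m'=−3..3 at α=4.7161, β=1.9733, γ=4.7707.
cos(β/2)=0.551487, sin(β/2)=0.834183
d^3_{-3,-2}: single k=1 term ⇒ +0.104235;  D = +0.013280-0.103386i
d^3_{-2,-2}: k∈[0..1] ⇒ +0.028133 -0.321837 = -0.293704;  D = -0.291447-0.036339i
d^3_{-1,-2}: k∈[0..1] ⇒ -0.134567 +0.615774 = +0.481206;  D = -0.057765+0.477727i
d^3_{0,-2}: k∈[0..1] ⇒ +0.352554 -0.806636 = -0.454082;  D = +0.450997+0.052836i
d^3_{1,-2}: k∈[0..1] ⇒ -0.615774 +0.704438 = +0.088664;  D = +0.009990-0.088100i
d^3_{2,-2}: k∈[0..1] ⇒ +0.736355 -0.336952 = +0.399402;  D = +0.397023+0.043528i
d^3_{3,-2}: single k=0 term ⇒ -0.545655;  D = +0.057454-0.542622i
Y_3^{m'}(θ=0.3067,φ=1.2703) and Σ D·Y over m':
  (+0.0133-0.1034i)·(-0.0090+0.0071i)  (-0.2914-0.0363i)·(-0.0732-0.0502i)  (-0.0578+0.4777i)·(+0.1024-0.3303i)  (+0.4510+0.0528i)·(+0.5494+0.0000i)  (+0.0100-0.0881i)·(-0.1024-0.3303i)  (+0.3970+0.0435i)·(-0.0732+0.0502i)  (+0.0575-0.5426i)·(+0.0090+0.0071i)
Y_3^-2(R⁻¹ n̂) = +0.362794+0.133323i

Re=0.3628 Im=0.1333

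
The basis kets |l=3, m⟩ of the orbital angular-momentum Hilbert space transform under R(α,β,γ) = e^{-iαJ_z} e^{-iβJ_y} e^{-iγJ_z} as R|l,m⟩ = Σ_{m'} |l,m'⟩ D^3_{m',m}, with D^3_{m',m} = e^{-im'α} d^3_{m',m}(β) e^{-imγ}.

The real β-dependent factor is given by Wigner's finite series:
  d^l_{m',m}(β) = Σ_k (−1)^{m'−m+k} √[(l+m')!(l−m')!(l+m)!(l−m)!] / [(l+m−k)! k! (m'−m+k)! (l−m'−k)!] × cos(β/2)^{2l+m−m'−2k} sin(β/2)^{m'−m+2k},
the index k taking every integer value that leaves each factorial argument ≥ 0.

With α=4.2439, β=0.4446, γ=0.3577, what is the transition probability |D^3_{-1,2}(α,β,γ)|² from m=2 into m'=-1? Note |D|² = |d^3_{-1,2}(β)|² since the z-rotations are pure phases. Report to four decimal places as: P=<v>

P=0.0038

First d^3_{-1,2}(β=0.4446), then the phase factors e^{-i(-1)α} and e^{-i(2)γ}:
With c≡cos(β/2)=0.975393 and s≡sin(β/2)=0.220474, N=[2·24·120·1]^{1/2}=75.894664
k∈{3,4} keeps every argument non-negative
  k=3: (−1)^0·75.8947/(12)·0.9754^3·0.2205^3 = +0.062898
  k=4: (−1)^1·75.8947/(24)·0.9754^1·0.2205^5 = -0.001607
d^3_{-1,2}(0.4446) = +0.062898 -0.001607 = +0.061291
|D^3_{-1,2}|² = |d^3_{-1,2}(β)|² = (+0.061291)² = 0.003757 (the z-rotation phases have unit modulus)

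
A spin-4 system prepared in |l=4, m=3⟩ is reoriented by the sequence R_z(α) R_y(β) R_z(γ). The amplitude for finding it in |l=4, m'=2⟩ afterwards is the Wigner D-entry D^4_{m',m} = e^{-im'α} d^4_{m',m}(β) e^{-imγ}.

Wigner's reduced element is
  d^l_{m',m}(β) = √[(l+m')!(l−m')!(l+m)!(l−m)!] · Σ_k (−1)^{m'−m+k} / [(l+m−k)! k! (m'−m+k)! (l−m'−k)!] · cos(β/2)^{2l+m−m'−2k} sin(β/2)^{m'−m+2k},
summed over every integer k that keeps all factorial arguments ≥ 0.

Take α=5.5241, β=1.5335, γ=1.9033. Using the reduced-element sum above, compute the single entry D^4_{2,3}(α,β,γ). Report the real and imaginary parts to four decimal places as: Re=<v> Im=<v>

Re=0.2315 Im=-0.4037

D^4_{2,3}(5.5241,1.5335,1.9033) = e^{-i·2·5.5241}·d^4_{2,3}(1.5335)·e^{-i·3·1.9033}. Compute d first:
c=cos(1.5335/2)=0.720169, s=sin(1.5335/2)=0.693798; N=√[720·2·5040·1]=2693.993318
k∈{1,2} keeps every argument non-negative
  k=1: (−1)^0·2693.9933/(720)·0.7202^7·0.6938^1 = +0.260819
  k=2: (−1)^1·2693.9933/(240)·0.7202^5·0.6938^3 = -0.726203
d^4_{2,3}(1.5335) = +0.260819 -0.726203 = -0.465384
Phases: e^{-i·(2)·5.5241}=+0.052601+0.998616i, e^{-i·(3)·1.9033}=+0.840124+0.542395i ⇒ D=+0.231506-0.403717i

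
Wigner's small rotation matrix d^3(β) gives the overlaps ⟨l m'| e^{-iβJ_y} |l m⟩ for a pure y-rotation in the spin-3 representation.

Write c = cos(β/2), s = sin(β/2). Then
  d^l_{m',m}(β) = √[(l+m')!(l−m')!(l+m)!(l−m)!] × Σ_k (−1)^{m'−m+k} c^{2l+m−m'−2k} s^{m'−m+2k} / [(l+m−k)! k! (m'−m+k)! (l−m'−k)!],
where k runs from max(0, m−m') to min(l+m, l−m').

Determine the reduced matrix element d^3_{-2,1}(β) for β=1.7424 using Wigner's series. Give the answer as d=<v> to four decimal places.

d=0.2224

d^3_{-2,1}(β=1.7424) via Wigner's sum:
Half-angle: c=0.643909, s=0.765102. N=√(1·120·24·2)=75.894664
Admissible k: 3..4 (factorial args all ≥0)
  k=3: (−1)^0·75.8947/(12)·0.6439^3·0.7651^3 = +0.756243
  k=4: (−1)^1·75.8947/(24)·0.6439^1·0.7651^5 = -0.533853
d^3_{-2,1}(1.7424) = +0.756243 -0.533853 = +0.222390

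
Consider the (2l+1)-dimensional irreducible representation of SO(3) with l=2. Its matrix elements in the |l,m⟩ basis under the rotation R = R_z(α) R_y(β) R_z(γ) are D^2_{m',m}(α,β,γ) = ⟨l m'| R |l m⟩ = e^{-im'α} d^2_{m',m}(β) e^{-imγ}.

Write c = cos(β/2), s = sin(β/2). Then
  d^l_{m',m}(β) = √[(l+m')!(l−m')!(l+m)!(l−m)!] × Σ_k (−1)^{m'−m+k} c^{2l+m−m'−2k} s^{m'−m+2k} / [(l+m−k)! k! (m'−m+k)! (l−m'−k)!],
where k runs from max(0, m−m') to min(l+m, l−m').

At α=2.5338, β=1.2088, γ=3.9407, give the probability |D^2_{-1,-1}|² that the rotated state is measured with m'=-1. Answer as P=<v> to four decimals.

Split into d^2_{-1,-1}(β=1.2088) × two z-phases.
c=cos(1.2088/2)=0.822843, s=sin(1.2088/2)=0.568268; N=√[1·6·1·6]=6.000000
The bounds max(0,m−m')=0 and min(l+m,l−m')=1 give 2 terms
  k=0: (−1)^0·6.0000/(6)·0.8228^4·0.5683^0 = +0.458425
  k=1: (−1)^1·6.0000/(2)·0.8228^2·0.5683^2 = -0.655938
d^2_{-1,-1}(1.2088) = +0.458425 -0.655938 = -0.197513
|D^2_{-1,-1}|² = |d^2_{-1,-1}(β)|² = (-0.197513)² = 0.039011 (the z-rotation phases have unit modulus)

P=0.0390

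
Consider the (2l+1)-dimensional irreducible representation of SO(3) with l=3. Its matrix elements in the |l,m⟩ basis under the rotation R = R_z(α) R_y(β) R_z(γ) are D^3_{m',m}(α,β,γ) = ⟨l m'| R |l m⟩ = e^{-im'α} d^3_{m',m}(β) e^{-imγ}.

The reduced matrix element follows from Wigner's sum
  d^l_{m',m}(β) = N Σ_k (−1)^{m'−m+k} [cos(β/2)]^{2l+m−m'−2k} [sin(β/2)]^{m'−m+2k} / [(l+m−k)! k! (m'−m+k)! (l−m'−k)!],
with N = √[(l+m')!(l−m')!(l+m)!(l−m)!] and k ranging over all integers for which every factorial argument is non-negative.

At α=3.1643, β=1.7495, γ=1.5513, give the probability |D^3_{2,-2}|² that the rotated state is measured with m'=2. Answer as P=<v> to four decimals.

Split into d^3_{2,-2}(β=1.7495) × two z-phases.
c=cos(1.7495/2)=0.641189, s=sin(1.7495/2)=0.767383; N=√[120·1·1·120]=120.000000
k: max(0,(-2)−(2))=0 … min(3+(-2),3−(2))=1
  k=0: (−1)^4·120.0000/(24)·0.6412^2·0.7674^4 = +0.712838
  k=1: (−1)^5·120.0000/(120)·0.6412^0·0.7674^6 = -0.204209
d^3_{2,-2}(1.7495) = +0.712838 -0.204209 = +0.508630
|D^3_{2,-2}|² = |d^3_{2,-2}(β)|² = (+0.508630)² = 0.258704 (the z-rotation phases have unit modulus)

P=0.2587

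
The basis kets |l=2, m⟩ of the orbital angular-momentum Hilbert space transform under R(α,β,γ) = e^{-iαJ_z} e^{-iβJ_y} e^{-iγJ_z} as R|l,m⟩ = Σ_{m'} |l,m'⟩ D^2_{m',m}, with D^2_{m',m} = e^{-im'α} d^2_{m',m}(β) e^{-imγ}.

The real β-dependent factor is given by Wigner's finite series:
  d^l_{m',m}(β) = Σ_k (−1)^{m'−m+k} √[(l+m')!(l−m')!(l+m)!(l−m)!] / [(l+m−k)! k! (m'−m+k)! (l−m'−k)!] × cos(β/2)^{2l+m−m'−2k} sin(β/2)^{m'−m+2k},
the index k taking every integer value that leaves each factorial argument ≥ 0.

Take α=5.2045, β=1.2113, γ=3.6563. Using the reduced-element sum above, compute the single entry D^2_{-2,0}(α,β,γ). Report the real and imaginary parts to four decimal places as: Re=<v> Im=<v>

First d^2_{-2,0}(β=1.2113), then the phase factors e^{-i(-2)α} and e^{-i(0)γ}:
Half-angle: c=0.822132, s=0.569297. N=√(1·24·2·2)=9.797959
k∈{2} keeps every argument non-negative
  k=2: (−1)^0·9.7980/(4)·0.8221^2·0.5693^2 = +0.536582
d^2_{-2,0}(1.2113) = +0.536582
D = (-0.553511-0.832842i)·(+0.536582)·(+1.000000+0.000000i) = -0.297004-0.446888i

Re=-0.2970 Im=-0.4469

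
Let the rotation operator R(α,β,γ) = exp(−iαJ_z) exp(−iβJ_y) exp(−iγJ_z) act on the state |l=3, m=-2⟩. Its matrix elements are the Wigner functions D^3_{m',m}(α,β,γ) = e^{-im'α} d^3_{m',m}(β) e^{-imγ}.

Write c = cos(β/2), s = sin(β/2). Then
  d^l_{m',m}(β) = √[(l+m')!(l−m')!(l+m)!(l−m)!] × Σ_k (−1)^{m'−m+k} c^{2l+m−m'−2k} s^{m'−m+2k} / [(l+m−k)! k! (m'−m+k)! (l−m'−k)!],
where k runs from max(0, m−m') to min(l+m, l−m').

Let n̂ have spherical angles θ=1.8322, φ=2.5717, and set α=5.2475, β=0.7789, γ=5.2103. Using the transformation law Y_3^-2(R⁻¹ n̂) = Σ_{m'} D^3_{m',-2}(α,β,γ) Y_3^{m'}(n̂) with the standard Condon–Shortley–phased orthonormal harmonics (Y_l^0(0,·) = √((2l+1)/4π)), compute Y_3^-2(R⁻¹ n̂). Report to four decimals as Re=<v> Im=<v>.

Need the full column D^3_{m',-2} for m'=−3..3 at α=5.2475, β=0.7789, γ=5.2103.
cos(β/2)=0.925118, sin(β/2)=0.379680
d^3_{-3,-2}: single k=1 term ⇒ +0.630200;  D = +0.324245+0.540387i
d^3_{-2,-2}: k∈[0..1] ⇒ +0.626878 -0.527951 = +0.098927;  D = -0.047015+0.087041i
d^3_{-1,-2}: k∈[0..1] ⇒ -0.813585 +0.274078 = -0.539508;  D = +0.539079-0.021501i
d^3_{0,-2}: k∈[0..1] ⇒ +0.578341 -0.097415 = +0.480926;  D = -0.261534-0.403596i
d^3_{1,-2}: k∈[0..1] ⇒ -0.274078 +0.023083 = -0.250995;  D = -0.111589+0.224825i
d^3_{2,-2}: k∈[0..1] ⇒ +0.088927 -0.002996 = +0.085931;  D = +0.085694-0.006387i
d^3_{3,-2}: single k=0 term ⇒ -0.017880;  D = -0.010236-0.014660i
Y_3^{m'}(θ=1.8322,φ=2.5717) and Σ D·Y over m':
  (+0.3242+0.5404i)·(+0.0521-0.3725i)  (-0.0470+0.0870i)·(-0.1030-0.2239i)  (+0.5391-0.0215i)·(+0.1751+0.1122i)  (-0.2615-0.4036i)·(+0.2571+0.0000i)  (-0.1116+0.2248i)·(-0.1751+0.1122i)  (+0.0857-0.0064i)·(-0.1030+0.2239i)  (-0.0102-0.0147i)·(-0.0521-0.3725i)
Y_3^-2(R⁻¹ n̂) = +0.254054-0.165595i

Re=0.2541 Im=-0.1656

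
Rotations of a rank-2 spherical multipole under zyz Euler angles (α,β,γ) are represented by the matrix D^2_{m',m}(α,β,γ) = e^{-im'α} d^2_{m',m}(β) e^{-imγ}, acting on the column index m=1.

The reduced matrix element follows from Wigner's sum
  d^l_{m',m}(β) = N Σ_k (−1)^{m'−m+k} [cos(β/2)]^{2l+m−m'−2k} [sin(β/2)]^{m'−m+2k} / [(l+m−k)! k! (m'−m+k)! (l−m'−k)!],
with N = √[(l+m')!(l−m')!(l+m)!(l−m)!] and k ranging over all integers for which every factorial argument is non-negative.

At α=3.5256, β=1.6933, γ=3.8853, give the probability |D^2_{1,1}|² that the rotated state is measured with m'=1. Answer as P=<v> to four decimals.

D^2_{1,1}(3.5256,1.6933,3.8853) = e^{-i·1·3.5256}·d^2_{1,1}(1.6933)·e^{-i·1·3.8853}. Compute d first:
With c≡cos(β/2)=0.662496 and s≡sin(β/2)=0.749065, N=[6·1·6·1]^{1/2}=6.000000
k: max(0,(1)−(1))=0 … min(2+(1),2−(1))=1
  k=0: (−1)^0·6.0000/(6)·0.6625^4·0.7491^0 = +0.192634
  k=1: (−1)^1·6.0000/(2)·0.6625^2·0.7491^2 = -0.738801
d^2_{1,1}(1.6933) = +0.192634 -0.738801 = -0.546167
|D^2_{1,1}|² = |d^2_{1,1}(β)|² = (-0.546167)² = 0.298298 (the z-rotation phases have unit modulus)

P=0.2983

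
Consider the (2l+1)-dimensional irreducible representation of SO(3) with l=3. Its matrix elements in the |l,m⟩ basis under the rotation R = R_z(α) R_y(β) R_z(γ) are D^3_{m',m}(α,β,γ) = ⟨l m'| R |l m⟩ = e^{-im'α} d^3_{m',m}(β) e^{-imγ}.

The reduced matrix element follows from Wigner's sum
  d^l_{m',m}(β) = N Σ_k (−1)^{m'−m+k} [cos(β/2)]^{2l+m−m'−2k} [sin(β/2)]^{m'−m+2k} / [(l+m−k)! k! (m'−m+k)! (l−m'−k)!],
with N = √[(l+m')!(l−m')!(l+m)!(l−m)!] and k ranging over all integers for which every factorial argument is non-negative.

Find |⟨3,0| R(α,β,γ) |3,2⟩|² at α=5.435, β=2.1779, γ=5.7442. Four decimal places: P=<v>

D^3_{0,2}(5.435,2.1779,5.7442) = e^{-i·0·5.435}·d^3_{0,2}(2.1779)·e^{-i·2·5.7442}. Compute d first:
With c≡cos(β/2)=0.463416 and s≡sin(β/2)=0.886141, N=[6·6·120·1]^{1/2}=65.726707
Admissible k: 2..3 (factorial args all ≥0)
  k=2: (−1)^0·65.7267/(12)·0.4634^4·0.8861^2 = +0.198358
  k=3: (−1)^1·65.7267/(12)·0.4634^2·0.8861^4 = -0.725293
d^3_{0,2}(2.1779) = +0.198358 -0.725293 = -0.526935
|D^3_{0,2}|² = |d^3_{0,2}(β)|² = (-0.526935)² = 0.277661 (the z-rotation phases have unit modulus)

P=0.2777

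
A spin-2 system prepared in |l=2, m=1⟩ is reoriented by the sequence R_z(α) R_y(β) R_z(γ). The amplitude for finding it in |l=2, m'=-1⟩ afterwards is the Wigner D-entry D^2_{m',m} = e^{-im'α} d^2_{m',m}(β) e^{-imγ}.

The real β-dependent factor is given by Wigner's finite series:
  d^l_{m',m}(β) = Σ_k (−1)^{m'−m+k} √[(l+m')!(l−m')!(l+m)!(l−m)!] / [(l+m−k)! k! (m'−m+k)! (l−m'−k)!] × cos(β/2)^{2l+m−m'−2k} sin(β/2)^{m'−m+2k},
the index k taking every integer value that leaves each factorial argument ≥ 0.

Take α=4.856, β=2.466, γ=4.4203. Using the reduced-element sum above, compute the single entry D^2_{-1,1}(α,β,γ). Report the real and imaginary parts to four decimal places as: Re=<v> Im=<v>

Re=-0.4525 Im=-0.2106

First d^2_{-1,1}(β=2.466), then the phase factors e^{-i(-1)α} and e^{-i(1)γ}:
c=cos(2.466/2)=0.331409, s=sin(2.466/2)=0.943487; N=√[1·6·6·1]=6.000000
k: max(0,(1)−(-1))=2 … min(2+(1),2−(-1))=3
  k=2: (−1)^0·6.0000/(2)·0.3314^2·0.9435^2 = +0.293306
  k=3: (−1)^1·6.0000/(6)·0.3314^0·0.9435^4 = -0.792399
d^2_{-1,1}(2.466) = +0.293306 -0.792399 = -0.499093
Phases: e^{-i·(-1)·4.856}=+0.143118-0.989706i, e^{-i·(1)·4.4203}=-0.287953+0.957644i ⇒ D=-0.452465-0.210640i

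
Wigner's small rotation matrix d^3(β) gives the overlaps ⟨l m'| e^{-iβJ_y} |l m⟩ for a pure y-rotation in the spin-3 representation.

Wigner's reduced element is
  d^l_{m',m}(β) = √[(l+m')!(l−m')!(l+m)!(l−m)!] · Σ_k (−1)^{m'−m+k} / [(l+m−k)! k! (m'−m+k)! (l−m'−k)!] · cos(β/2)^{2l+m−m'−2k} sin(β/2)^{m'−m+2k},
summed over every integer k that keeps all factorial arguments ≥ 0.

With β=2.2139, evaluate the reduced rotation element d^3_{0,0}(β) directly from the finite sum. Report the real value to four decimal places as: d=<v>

d=0.3604

d^3_{0,0}(β=2.2139) via Wigner's sum:
Half-angle: c=0.447391, s=0.894338. N=√(6·6·6·6)=36.000000
Admissible k: 0..3 (factorial args all ≥0)
  k=0: (−1)^0·36.0000/(36)·0.4474^6·0.8943^0 = +0.008019
  k=1: (−1)^1·36.0000/(4)·0.4474^4·0.8943^2 = -0.288401
  k=2: (−1)^2·36.0000/(4)·0.4474^2·0.8943^4 = +1.152458
  k=3: (−1)^3·36.0000/(36)·0.4474^0·0.8943^6 = -0.511695
d^3_{0,0}(2.2139) = +0.008019 -0.288401 +1.152458 -0.511695 = +0.360381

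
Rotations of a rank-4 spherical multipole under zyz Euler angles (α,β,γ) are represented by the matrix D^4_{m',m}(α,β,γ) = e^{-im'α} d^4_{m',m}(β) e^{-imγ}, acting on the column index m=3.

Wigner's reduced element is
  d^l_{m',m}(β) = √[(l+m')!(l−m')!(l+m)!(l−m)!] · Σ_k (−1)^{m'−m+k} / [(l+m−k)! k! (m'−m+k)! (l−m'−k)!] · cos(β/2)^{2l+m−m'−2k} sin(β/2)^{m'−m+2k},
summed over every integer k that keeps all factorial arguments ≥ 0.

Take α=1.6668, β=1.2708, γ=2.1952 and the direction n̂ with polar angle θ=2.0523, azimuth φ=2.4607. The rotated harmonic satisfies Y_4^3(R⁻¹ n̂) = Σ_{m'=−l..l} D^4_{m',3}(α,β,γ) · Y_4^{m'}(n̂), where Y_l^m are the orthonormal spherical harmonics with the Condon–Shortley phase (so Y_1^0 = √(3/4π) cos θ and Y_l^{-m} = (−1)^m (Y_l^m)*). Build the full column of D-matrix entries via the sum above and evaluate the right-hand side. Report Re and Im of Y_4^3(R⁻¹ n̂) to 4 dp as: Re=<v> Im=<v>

Re=0.1920 Im=-0.3537

Need the full column D^4_{m',3} for m'=−4..4 at α=1.6668, β=1.2708, γ=2.1952.
cos(β/2)=0.804834, sin(β/2)=0.593499
d^4_{-4,3}: single k=7 term ⇒ +0.059046;  D = +0.058850+0.004813i
d^4_{-3,3}: k∈[6..7] ⇒ +0.198168 -0.015394 = +0.182773;  D = -0.002633-0.182754i
d^4_{-2,3}: k∈[5..6] ⇒ +0.430930 -0.078111 = +0.352819;  D = -0.350670+0.038875i
d^4_{-1,3}: k∈[4..5] ⇒ +0.688694 -0.224701 = +0.463993;  D = +0.095095+0.454144i
d^4_{0,3}: k∈[3..4] ⇒ +0.835329 -0.454240 = +0.381089;  D = +0.363795-0.113498i
d^4_{1,3}: k∈[2..3] ⇒ +0.759889 -0.688694 = +0.071195;  D = -0.027621-0.065618i
d^4_{2,3}: k∈[1..2] ⇒ +0.485769 -0.792463 = -0.306694;  D = +0.269965-0.145533i
d^4_{3,3}: k∈[0..1] ⇒ +0.176057 -0.670159 = -0.494102;  D = -0.275074-0.410453i
d^4_{4,3}: single k=0 term ⇒ -0.367207;  D = -0.284040+0.232728i
Y_4^{m'}(θ=2.0523,φ=2.4607) and Σ D·Y over m':
  (+0.0589+0.0048i)·(-0.2496+0.1109i)  (-0.0026-0.1828i)·(-0.1834+0.3595i)  (-0.3507+0.0389i)·(+0.0273+0.1289i)  (+0.0951+0.4541i)·(-0.2261-0.1832i)  (+0.3638-0.1135i)·(-0.1930+0.0000i)  (-0.0276-0.0656i)·(+0.2261-0.1832i)  (+0.2700-0.1455i)·(+0.0273-0.1289i)  (-0.2751-0.4105i)·(+0.1834+0.3595i)  (-0.2840+0.2327i)·(-0.2496-0.1109i)
Y_4^3(R⁻¹ n̂) = +0.191972-0.353749i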